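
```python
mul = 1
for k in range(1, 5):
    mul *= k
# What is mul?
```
Trace:
  mul=1
  mul=1, k=1
  mul=2, k=2
  mul=6, k=3
  mul=24, k=4

Final answer: 24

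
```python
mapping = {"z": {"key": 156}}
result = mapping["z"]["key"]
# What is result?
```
Trace:
  mapping={'z': {'key': 156}}
  mapping={'z': {'key': 156}}, result=156

Final answer: 156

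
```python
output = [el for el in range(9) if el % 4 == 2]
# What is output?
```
Trace:
  el=0
  el=1
  el=2
  el=3
  el=4
  el=5
  el=6
  el=7
  el=8
  output=[2, 6]

Final answer: [2, 6]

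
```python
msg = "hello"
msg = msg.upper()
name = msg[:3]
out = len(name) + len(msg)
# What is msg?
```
Trace:
  msg='hello'
  msg='HELLO'
  msg='HELLO', name='HEL'
  msg='HELLO', name='HEL', out=8

Final answer: 'HELLO'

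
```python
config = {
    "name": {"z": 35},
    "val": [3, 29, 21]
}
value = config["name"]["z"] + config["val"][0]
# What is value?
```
Trace:
  config={'name': {'z': 35}, 'val': [3, 29, 21]}
  config={'name': {'z': 35}, 'val': [3, 29, 21]}, value=38

Final answer: 38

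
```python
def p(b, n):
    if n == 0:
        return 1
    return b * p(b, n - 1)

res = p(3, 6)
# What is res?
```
Call trace:
p(b=3, n=6)
  p(b=3, n=5)
    p(b=3, n=4)
      p(b=3, n=3)
        p(b=3, n=2)
          p(b=3, n=1)
            p(b=3, n=0)
            -> return 1
          -> return 3
        -> return 9
      -> return 27
    -> return 81
  -> return 243
-> return 729

Final answer: 729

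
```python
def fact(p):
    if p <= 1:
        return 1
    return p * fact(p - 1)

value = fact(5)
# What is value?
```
Call trace:
fact(p=5)
  fact(p=4)
    fact(p=3)
      fact(p=2)
        fact(p=1)
        -> return 1
      -> return 2
    -> return 6
  -> return 24
-> return 120

Final answer: 120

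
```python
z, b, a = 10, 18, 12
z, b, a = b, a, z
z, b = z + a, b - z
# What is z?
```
Trace:
  z=10, b=18, a=12
  z=18, b=12, a=10
  z=28, b=-6, a=10

Final answer: 28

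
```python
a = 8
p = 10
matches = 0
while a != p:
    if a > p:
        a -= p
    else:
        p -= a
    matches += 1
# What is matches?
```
Trace:
  a=8
  a=8, p=10
  a=8, p=10, matches=0
  a=8, p=2, matches=1
  a=6, p=2, matches=2
  a=4, p=2, matches=3
  a=2, p=2, matches=4

Final answer: 4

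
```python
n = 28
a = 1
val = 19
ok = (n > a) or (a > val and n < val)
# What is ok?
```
Trace:
  n=28
  n=28, a=1
  n=28, a=1, val=19
  n=28, a=1, val=19, ok=True

Final answer: True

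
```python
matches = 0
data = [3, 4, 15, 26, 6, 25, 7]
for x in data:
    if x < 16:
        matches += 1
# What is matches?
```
Trace:
  matches=0
  matches=1, x=3
  matches=2, x=4
  matches=3, x=15
  matches=3, x=26
  matches=4, x=6
  matches=4, x=25
  matches=5, x=7

Final answer: 5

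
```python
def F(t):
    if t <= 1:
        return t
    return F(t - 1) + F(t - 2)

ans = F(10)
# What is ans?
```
Call trace (a repeated sub-call is expanded the first time; later identical calls just restate its return value):
F(t=10)
  F(t=9)
    F(t=8)
      F(t=7)
        F(t=6)
          F(t=5)
            F(t=4)
              F(t=3)
                F(t=2)
                  F(t=1)
                  -> return 1
                  F(t=0)
                  -> return 0
                -> return 1
                F(t=1)
                -> return 1
              -> return 2
              F(t=2) -> return 1  (same call as traced above)
            -> return 3
            F(t=3) -> return 2  (same call as traced above)
          -> return 5
          F(t=4) -> return 3  (same call as traced above)
        -> return 8
        F(t=5) -> return 5  (same call as traced above)
      -> return 13
      F(t=6) -> return 8  (same call as traced above)
    -> return 21
    F(t=7) -> return 13  (same call as traced above)
  -> return 34
  F(t=8) -> return 21  (same call as traced above)
-> return 55

Final answer: 55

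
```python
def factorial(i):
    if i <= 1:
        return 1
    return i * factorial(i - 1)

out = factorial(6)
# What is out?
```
Call trace:
factorial(i=6)
  factorial(i=5)
    factorial(i=4)
      factorial(i=3)
        factorial(i=2)
          factorial(i=1)
          -> return 1
        -> return 2
      -> return 6
    -> return 24
  -> return 120
-> return 720

Final answer: 720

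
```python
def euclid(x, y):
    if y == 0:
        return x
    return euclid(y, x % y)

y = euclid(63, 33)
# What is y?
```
Call trace:
euclid(x=63, y=33)
  euclid(x=33, y=30)
    euclid(x=30, y=3)
      euclid(x=3, y=0)
      -> return 3
    -> return 3
  -> return 3
-> return 3

Final answer: 3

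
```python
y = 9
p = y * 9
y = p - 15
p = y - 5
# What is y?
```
Trace:
  y=9
  y=9, p=81
  y=66, p=81
  y=66, p=61

Final answer: 66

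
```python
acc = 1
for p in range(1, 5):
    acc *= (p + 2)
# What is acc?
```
Trace:
  acc=1
  acc=3, p=1
  acc=12, p=2
  acc=60, p=3
  acc=360, p=4

Final answer: 360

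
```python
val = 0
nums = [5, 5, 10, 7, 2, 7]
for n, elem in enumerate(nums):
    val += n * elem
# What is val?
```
Trace:
  val=0
  val=0, n=0, elem=5
  val=5, n=1, elem=5
  val=25, n=2, elem=10
  val=46, n=3, elem=7
  val=54, n=4, elem=2
  val=89, n=5, elem=7

Final answer: 89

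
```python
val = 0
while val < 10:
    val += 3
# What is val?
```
Trace:
  val=0
  val=3
  val=6
  val=9
  val=12

Final answer: 12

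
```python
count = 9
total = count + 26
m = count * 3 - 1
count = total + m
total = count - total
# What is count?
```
Trace:
  count=9
  count=9, total=35
  count=9, total=35, m=26
  count=61, total=35, m=26
  count=61, total=26, m=26

Final answer: 61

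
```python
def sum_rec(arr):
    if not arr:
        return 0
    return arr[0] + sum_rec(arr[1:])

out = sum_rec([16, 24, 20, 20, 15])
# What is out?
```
Call trace:
sum_rec(arr=[16, 24, 20, 20, 15])
  sum_rec(arr=[24, 20, 20, 15])
    sum_rec(arr=[20, 20, 15])
      sum_rec(arr=[20, 15])
        sum_rec(arr=[15])
          sum_rec(arr=[])
          -> return 0
        -> return 15
      -> return 35
    -> return 55
  -> return 79
-> return 95

Final answer: 95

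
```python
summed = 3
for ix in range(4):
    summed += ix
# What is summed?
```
Trace:
  summed=3
  summed=3, ix=0
  summed=4, ix=1
  summed=6, ix=2
  summed=9, ix=3

Final answer: 9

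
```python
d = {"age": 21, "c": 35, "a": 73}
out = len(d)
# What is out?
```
Trace:
  d={'age': 21, 'c': 35, 'a': 73}
  d={'age': 21, 'c': 35, 'a': 73}, out=3

Final answer: 3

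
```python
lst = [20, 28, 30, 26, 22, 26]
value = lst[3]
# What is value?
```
Trace:
  lst=[20, 28, 30, 26, 22, 26]
  lst=[20, 28, 30, 26, 22, 26], value=26

Final answer: 26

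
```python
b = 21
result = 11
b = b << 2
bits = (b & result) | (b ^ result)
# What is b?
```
Trace:
  b=21
  b=21, result=11
  b=84, result=11
  b=84, result=11, bits=95

Final answer: 84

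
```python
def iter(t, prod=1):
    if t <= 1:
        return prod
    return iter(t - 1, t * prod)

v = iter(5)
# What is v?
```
Call trace:
iter(t=5, prod=1)
  iter(t=4, prod=5)
    iter(t=3, prod=20)
      iter(t=2, prod=60)
        iter(t=1, prod=120)
        -> return 120
      -> return 120
    -> return 120
  -> return 120
-> return 120

Final answer: 120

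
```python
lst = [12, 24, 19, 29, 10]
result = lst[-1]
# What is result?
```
Trace:
  lst=[12, 24, 19, 29, 10]
  lst=[12, 24, 19, 29, 10], result=10

Final answer: 10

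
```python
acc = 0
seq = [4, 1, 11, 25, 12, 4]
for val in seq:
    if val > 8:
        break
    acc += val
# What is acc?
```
Trace:
  acc=0
  acc=4, val=4
  acc=5, val=1
  acc=5, val=11

Final answer: 5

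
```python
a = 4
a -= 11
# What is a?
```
Trace:
  a=4
  a=-7

Final answer: -7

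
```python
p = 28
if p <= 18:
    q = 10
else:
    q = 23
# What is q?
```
Trace:
  p=28
  p=28, q=23

Final answer: 23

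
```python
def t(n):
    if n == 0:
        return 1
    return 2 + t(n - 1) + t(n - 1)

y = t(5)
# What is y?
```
Call trace (a repeated sub-call is expanded the first time; later identical calls just restate its return value):
t(n=5)
  t(n=4)
    t(n=3)
      t(n=2)
        t(n=1)
          t(n=0)
          -> return 1
          t(n=0)
          -> return 1
        -> return 4
        t(n=1) -> return 4  (same call as traced above)
      -> return 10
      t(n=2) -> return 10  (same call as traced above)
    -> return 22
    t(n=3) -> return 22  (same call as traced above)
  -> return 46
  t(n=4) -> return 46  (same call as traced above)
-> return 94

Final answer: 94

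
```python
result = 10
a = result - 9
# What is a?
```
Trace:
  result=10
  result=10, a=1

Final answer: 1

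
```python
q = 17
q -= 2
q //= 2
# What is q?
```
Trace:
  q=17
  q=15
  q=7

Final answer: 7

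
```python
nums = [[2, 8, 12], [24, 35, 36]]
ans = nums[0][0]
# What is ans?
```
Trace:
  nums=[[2, 8, 12], [24, 35, 36]]
  nums=[[2, 8, 12], [24, 35, 36]], ans=2

Final answer: 2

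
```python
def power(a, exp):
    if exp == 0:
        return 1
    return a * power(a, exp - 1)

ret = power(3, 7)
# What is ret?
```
Call trace:
power(a=3, exp=7)
  power(a=3, exp=6)
    power(a=3, exp=5)
      power(a=3, exp=4)
        power(a=3, exp=3)
          power(a=3, exp=2)
            power(a=3, exp=1)
              power(a=3, exp=0)
              -> return 1
            -> return 3
          -> return 9
        -> return 27
      -> return 81
    -> return 243
  -> return 729
-> return 2187

Final answer: 2187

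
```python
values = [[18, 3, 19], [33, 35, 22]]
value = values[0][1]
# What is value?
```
Trace:
  values=[[18, 3, 19], [33, 35, 22]]
  values=[[18, 3, 19], [33, 35, 22]], value=3

Final answer: 3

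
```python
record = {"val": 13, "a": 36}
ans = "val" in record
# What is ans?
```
Trace:
  record={'val': 13, 'a': 36}
  record={'val': 13, 'a': 36}, ans=True

Final answer: True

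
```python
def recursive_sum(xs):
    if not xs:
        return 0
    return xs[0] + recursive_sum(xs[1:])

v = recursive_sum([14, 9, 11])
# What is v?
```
Call trace:
recursive_sum(xs=[14, 9, 11])
  recursive_sum(xs=[9, 11])
    recursive_sum(xs=[11])
      recursive_sum(xs=[])
      -> return 0
    -> return 11
  -> return 20
-> return 34

Final answer: 34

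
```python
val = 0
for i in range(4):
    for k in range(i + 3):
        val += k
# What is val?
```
Trace:
  val=0
  val=0, i=0, k=0
  val=1, i=0, k=1
  val=3, i=0, k=2
  val=3, i=1, k=0
  val=4, i=1, k=1
  val=6, i=1, k=2
  val=9, i=1, k=3
  val=9, i=2, k=0
  val=10, i=2, k=1
  val=12, i=2, k=2
  val=15, i=2, k=3
  val=19, i=2, k=4
  val=19, i=3, k=0
  val=20, i=3, k=1
  val=22, i=3, k=2
  val=25, i=3, k=3
  val=29, i=3, k=4
  val=34, i=3, k=5

Final answer: 34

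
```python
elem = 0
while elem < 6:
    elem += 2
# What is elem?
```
Trace:
  elem=0
  elem=2
  elem=4
  elem=6

Final answer: 6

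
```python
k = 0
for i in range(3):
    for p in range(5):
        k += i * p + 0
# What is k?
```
Trace:
  k=0
  k=0, i=0, p=0
  k=0, i=0, p=1
  k=0, i=0, p=2
  k=0, i=0, p=3
  k=0, i=0, p=4
  k=0, i=1, p=0
  k=1, i=1, p=1
  k=3, i=1, p=2
  k=6, i=1, p=3
  k=10, i=1, p=4
  k=10, i=2, p=0
  k=12, i=2, p=1
  k=16, i=2, p=2
  k=22, i=2, p=3
  k=30, i=2, p=4

Final answer: 30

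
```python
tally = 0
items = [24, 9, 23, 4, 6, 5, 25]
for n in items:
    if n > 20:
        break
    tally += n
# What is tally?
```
Trace:
  tally=0
  tally=0, n=24

Final answer: 0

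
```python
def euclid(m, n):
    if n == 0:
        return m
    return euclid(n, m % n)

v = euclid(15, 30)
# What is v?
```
Call trace:
euclid(m=15, n=30)
  euclid(m=30, n=15)
    euclid(m=15, n=0)
    -> return 15
  -> return 15
-> return 15

Final answer: 15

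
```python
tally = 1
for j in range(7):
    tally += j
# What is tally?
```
Trace:
  tally=1
  tally=1, j=0
  tally=2, j=1
  tally=4, j=2
  tally=7, j=3
  tally=11, j=4
  tally=16, j=5
  tally=22, j=6

Final answer: 22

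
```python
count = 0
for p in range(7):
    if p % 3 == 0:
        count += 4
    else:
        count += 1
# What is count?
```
Trace:
  count=0
  count=4, p=0
  count=5, p=1
  count=6, p=2
  count=10, p=3
  count=11, p=4
  count=12, p=5
  count=16, p=6

Final answer: 16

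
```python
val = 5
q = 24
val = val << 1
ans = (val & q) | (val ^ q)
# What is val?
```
Trace:
  val=5
  val=5, q=24
  val=10, q=24
  val=10, q=24, ans=26

Final answer: 10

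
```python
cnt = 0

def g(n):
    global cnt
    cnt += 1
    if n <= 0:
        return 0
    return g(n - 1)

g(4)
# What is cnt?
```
Call trace:
g(n=4)
  g(n=3)
    g(n=2)
      g(n=1)
        g(n=0)
        -> return 0
      -> return 0
    -> return 0
  -> return 0
-> return 0

cnt is incremented once per call. g is entered once for each n = 4, 3, 2, 1, 0 (the n <= 0 call returns without recursing), i.e. 4 + 1 calls.
cnt = 5

Final answer: 5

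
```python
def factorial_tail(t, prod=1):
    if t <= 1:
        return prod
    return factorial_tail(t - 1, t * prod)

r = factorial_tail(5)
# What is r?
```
Call trace:
factorial_tail(t=5, prod=1)
  factorial_tail(t=4, prod=5)
    factorial_tail(t=3, prod=20)
      factorial_tail(t=2, prod=60)
        factorial_tail(t=1, prod=120)
        -> return 120
      -> return 120
    -> return 120
  -> return 120
-> return 120

Final answer: 120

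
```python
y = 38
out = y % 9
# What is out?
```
Trace:
  y=38
  y=38, out=2

Final answer: 2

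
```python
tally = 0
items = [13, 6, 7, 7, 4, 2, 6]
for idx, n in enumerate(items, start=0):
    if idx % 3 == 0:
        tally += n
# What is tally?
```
Trace:
  tally=0
  tally=13, idx=0, n=13
  tally=13, idx=1, n=6
  tally=13, idx=2, n=7
  tally=20, idx=3, n=7
  tally=20, idx=4, n=4
  tally=20, idx=5, n=2
  tally=26, idx=6, n=6

Final answer: 26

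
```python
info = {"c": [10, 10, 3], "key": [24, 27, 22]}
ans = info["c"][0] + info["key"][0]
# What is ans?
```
Trace:
  info={'c': [10, 10, 3], 'key': [24, 27, 22]}
  info={'c': [10, 10, 3], 'key': [24, 27, 22]}, ans=34

Final answer: 34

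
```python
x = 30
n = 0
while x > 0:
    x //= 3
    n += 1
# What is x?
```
Trace:
  x=30
  x=30, n=0
  x=10, n=1
  x=3, n=2
  x=1, n=3
  x=0, n=4

Final answer: 0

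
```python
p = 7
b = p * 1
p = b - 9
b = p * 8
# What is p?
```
Trace:
  p=7
  p=7, b=7
  p=-2, b=7
  p=-2, b=-16

Final answer: -2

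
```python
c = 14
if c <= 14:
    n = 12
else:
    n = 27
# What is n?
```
Trace:
  c=14
  c=14, n=12

Final answer: 12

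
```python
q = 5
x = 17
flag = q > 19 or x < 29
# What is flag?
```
Trace:
  q=5
  q=5, x=17
  q=5, x=17, flag=True

Final answer: True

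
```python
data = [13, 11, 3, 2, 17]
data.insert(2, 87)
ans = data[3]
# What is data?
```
Trace:
  data=[13, 11, 3, 2, 17]
  data=[13, 11, 87, 3, 2, 17]
  data=[13, 11, 87, 3, 2, 17], ans=3

Final answer: [13, 11, 87, 3, 2, 17]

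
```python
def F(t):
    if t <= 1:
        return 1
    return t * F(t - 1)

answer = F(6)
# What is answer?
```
Call trace:
F(t=6)
  F(t=5)
    F(t=4)
      F(t=3)
        F(t=2)
          F(t=1)
          -> return 1
        -> return 2
      -> return 6
    -> return 24
  -> return 120
-> return 720

Final answer: 720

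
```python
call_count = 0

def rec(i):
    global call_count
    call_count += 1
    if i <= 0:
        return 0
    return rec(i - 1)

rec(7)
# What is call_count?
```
Call trace:
rec(i=7)
  rec(i=6)
    rec(i=5)
      rec(i=4)
        rec(i=3)
          rec(i=2)
            rec(i=1)
              rec(i=0)
              -> return 0
            -> return 0
          -> return 0
        -> return 0
      -> return 0
    -> return 0
  -> return 0
-> return 0

call_count is incremented once per call. rec is entered once for each i = 7, 6, 5, 4, 3, 2, 1, 0 (the i <= 0 call returns without recursing), i.e. 7 + 1 calls.
call_count = 8

Final answer: 8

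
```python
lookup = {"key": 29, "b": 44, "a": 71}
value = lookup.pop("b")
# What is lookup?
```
Trace:
  lookup={'key': 29, 'b': 44, 'a': 71}
  lookup={'key': 29, 'a': 71}, value=44

Final answer: {'key': 29, 'a': 71}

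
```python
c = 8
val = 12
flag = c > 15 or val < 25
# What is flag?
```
Trace:
  c=8
  c=8, val=12
  c=8, val=12, flag=True

Final answer: True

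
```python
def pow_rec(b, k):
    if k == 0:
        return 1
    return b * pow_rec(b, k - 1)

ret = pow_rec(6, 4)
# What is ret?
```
Call trace:
pow_rec(b=6, k=4)
  pow_rec(b=6, k=3)
    pow_rec(b=6, k=2)
      pow_rec(b=6, k=1)
        pow_rec(b=6, k=0)
        -> return 1
      -> return 6
    -> return 36
  -> return 216
-> return 1296

Final answer: 1296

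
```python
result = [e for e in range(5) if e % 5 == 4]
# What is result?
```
Trace:
  e=0
  e=1
  e=2
  e=3
  e=4
  result=[4]

Final answer: [4]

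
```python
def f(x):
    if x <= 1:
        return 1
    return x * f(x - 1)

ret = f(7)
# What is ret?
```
Call trace:
f(x=7)
  f(x=6)
    f(x=5)
      f(x=4)
        f(x=3)
          f(x=2)
            f(x=1)
            -> return 1
          -> return 2
        -> return 6
      -> return 24
    -> return 120
  -> return 720
-> return 5040

Final answer: 5040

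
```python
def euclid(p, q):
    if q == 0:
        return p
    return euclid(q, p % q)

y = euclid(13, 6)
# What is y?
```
Call trace:
euclid(p=13, q=6)
  euclid(p=6, q=1)
    euclid(p=1, q=0)
    -> return 1
  -> return 1
-> return 1

Final answer: 1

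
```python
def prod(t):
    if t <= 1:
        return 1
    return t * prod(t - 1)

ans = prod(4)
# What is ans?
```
Call trace:
prod(t=4)
  prod(t=3)
    prod(t=2)
      prod(t=1)
      -> return 1
    -> return 2
  -> return 6
-> return 24

Final answer: 24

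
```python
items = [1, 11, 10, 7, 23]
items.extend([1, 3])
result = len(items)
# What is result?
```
Trace:
  items=[1, 11, 10, 7, 23]
  items=[1, 11, 10, 7, 23, 1, 3]
  items=[1, 11, 10, 7, 23, 1, 3], result=7

Final answer: 7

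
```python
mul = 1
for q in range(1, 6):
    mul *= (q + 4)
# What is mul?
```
Trace:
  mul=1
  mul=5, q=1
  mul=30, q=2
  mul=210, q=3
  mul=1680, q=4
  mul=15120, q=5

Final answer: 15120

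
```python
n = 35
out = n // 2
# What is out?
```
Trace:
  n=35
  n=35, out=17

Final answer: 17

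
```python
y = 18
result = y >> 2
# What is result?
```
Trace:
  y=18
  y=18, result=4

Final answer: 4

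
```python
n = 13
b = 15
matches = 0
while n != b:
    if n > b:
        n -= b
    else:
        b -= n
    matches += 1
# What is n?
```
Trace:
  n=13
  n=13, b=15
  n=13, b=15, matches=0
  n=13, b=2, matches=1
  n=11, b=2, matches=2
  n=9, b=2, matches=3
  n=7, b=2, matches=4
  n=5, b=2, matches=5
  n=3, b=2, matches=6
  n=1, b=2, matches=7
  n=1, b=1, matches=8

Final answer: 1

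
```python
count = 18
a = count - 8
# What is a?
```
Trace:
  count=18
  count=18, a=10

Final answer: 10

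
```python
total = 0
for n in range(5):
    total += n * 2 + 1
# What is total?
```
Trace:
  total=0
  total=1, n=0
  total=4, n=1
  total=9, n=2
  total=16, n=3
  total=25, n=4

Final answer: 25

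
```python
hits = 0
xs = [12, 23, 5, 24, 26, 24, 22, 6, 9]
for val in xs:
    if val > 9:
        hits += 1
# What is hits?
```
Trace:
  hits=0
  hits=1, val=12
  hits=2, val=23
  hits=2, val=5
  hits=3, val=24
  hits=4, val=26
  hits=5, val=24
  hits=6, val=22
  hits=6, val=6
  hits=6, val=9

Final answer: 6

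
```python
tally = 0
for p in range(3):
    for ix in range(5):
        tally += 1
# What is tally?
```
Trace:
  tally=0
  tally=1, p=0, ix=0
  tally=2, p=0, ix=1
  tally=3, p=0, ix=2
  tally=4, p=0, ix=3
  tally=5, p=0, ix=4
  tally=6, p=1, ix=0
  tally=7, p=1, ix=1
  tally=8, p=1, ix=2
  tally=9, p=1, ix=3
  tally=10, p=1, ix=4
  tally=11, p=2, ix=0
  tally=12, p=2, ix=1
  tally=13, p=2, ix=2
  tally=14, p=2, ix=3
  tally=15, p=2, ix=4

Final answer: 15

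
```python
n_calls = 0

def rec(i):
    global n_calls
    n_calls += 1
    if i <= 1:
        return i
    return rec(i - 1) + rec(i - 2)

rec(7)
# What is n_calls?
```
Call trace (a repeated sub-call is expanded the first time; later identical calls just restate its return value):
rec(i=7)
  rec(i=6)
    rec(i=5)
      rec(i=4)
        rec(i=3)
          rec(i=2)
            rec(i=1)
            -> return 1
            rec(i=0)
            -> return 0
          -> return 1
          rec(i=1)
          -> return 1
        -> return 2
        rec(i=2) -> return 1  (same call as traced above)
      -> return 3
      rec(i=3) -> return 2  (same call as traced above)
    -> return 5
    rec(i=4) -> return 3  (same call as traced above)
  -> return 8
  rec(i=5) -> return 5  (same call as traced above)
-> return 13

n_calls is incremented once per call, so count the calls in each subtree. Let C(i) = number of calls made by rec(i).
C(0) = C(1) = 1 (base case, no recursion); C(i) = 1 + C(i - 1) + C(i - 2) otherwise.
C(2) = 1 + C(1) + C(0) = 1 + 1 + 1 = 3
C(3) = 1 + C(2) + C(1) = 1 + 3 + 1 = 5
C(4) = 1 + C(3) + C(2) = 1 + 5 + 3 = 9
C(5) = 1 + C(4) + C(3) = 1 + 9 + 5 = 15
C(6) = 1 + C(5) + C(4) = 1 + 15 + 9 = 25
C(7) = 1 + C(6) + C(5) = 1 + 25 + 15 = 41
n_calls = C(7) = 41

Final answer: 41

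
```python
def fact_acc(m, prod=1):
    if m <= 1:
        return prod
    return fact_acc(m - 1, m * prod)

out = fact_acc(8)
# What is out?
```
Call trace:
fact_acc(m=8, prod=1)
  fact_acc(m=7, prod=8)
    fact_acc(m=6, prod=56)
      fact_acc(m=5, prod=336)
        fact_acc(m=4, prod=1680)
          fact_acc(m=3, prod=6720)
            fact_acc(m=2, prod=20160)
              fact_acc(m=1, prod=40320)
              -> return 40320
            -> return 40320
          -> return 40320
        -> return 40320
      -> return 40320
    -> return 40320
  -> return 40320
-> return 40320

Final answer: 40320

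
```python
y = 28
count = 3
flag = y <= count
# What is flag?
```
Trace:
  y=28
  y=28, count=3
  y=28, count=3, flag=False

Final answer: False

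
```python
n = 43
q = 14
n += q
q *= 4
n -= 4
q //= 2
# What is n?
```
Trace:
  n=43
  n=43, q=14
  n=57, q=14
  n=57, q=56
  n=53, q=56
  n=53, q=28

Final answer: 53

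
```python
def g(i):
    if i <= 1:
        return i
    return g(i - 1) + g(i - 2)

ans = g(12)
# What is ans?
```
Call trace (a repeated sub-call is expanded the first time; later identical calls just restate its return value):
g(i=12)
  g(i=11)
    g(i=10)
      g(i=9)
        g(i=8)
          g(i=7)
            g(i=6)
              g(i=5)
                g(i=4)
                  g(i=3)
                    g(i=2)
                      g(i=1)
                      -> return 1
                      g(i=0)
                      -> return 0
                    -> return 1
                    g(i=1)
                    -> return 1
                  -> return 2
                  g(i=2) -> return 1  (same call as traced above)
                -> return 3
                g(i=3) -> return 2  (same call as traced above)
              -> return 5
              g(i=4) -> return 3  (same call as traced above)
            -> return 8
            g(i=5) -> return 5  (same call as traced above)
          -> return 13
          g(i=6) -> return 8  (same call as traced above)
        -> return 21
        g(i=7) -> return 13  (same call as traced above)
      -> return 34
      g(i=8) -> return 21  (same call as traced above)
    -> return 55
    g(i=9) -> return 34  (same call as traced above)
  -> return 89
  g(i=10) -> return 55  (same call as traced above)
-> return 144

Final answer: 144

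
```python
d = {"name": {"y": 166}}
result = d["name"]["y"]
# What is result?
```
Trace:
  d={'name': {'y': 166}}
  d={'name': {'y': 166}}, result=166

Final answer: 166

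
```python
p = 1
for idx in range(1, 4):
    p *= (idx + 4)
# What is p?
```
Trace:
  p=1
  p=5, idx=1
  p=30, idx=2
  p=210, idx=3

Final answer: 210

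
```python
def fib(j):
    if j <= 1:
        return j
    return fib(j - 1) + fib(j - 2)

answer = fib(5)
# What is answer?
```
Call trace (a repeated sub-call is expanded the first time; later identical calls just restate its return value):
fib(j=5)
  fib(j=4)
    fib(j=3)
      fib(j=2)
        fib(j=1)
        -> return 1
        fib(j=0)
        -> return 0
      -> return 1
      fib(j=1)
      -> return 1
    -> return 2
    fib(j=2) -> return 1  (same call as traced above)
  -> return 3
  fib(j=3) -> return 2  (same call as traced above)
-> return 5

Final answer: 5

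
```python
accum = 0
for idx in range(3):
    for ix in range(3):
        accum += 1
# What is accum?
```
Trace:
  accum=0
  accum=1, idx=0, ix=0
  accum=2, idx=0, ix=1
  accum=3, idx=0, ix=2
  accum=4, idx=1, ix=0
  accum=5, idx=1, ix=1
  accum=6, idx=1, ix=2
  accum=7, idx=2, ix=0
  accum=8, idx=2, ix=1
  accum=9, idx=2, ix=2

Final answer: 9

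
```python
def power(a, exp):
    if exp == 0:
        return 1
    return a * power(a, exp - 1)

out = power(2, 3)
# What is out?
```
Call trace:
power(a=2, exp=3)
  power(a=2, exp=2)
    power(a=2, exp=1)
      power(a=2, exp=0)
      -> return 1
    -> return 2
  -> return 4
-> return 8

Final answer: 8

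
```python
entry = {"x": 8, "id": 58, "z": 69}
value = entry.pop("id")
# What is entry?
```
Trace:
  entry={'x': 8, 'id': 58, 'z': 69}
  entry={'x': 8, 'z': 69}, value=58

Final answer: {'x': 8, 'z': 69}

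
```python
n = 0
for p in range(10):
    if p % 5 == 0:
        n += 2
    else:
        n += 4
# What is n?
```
Trace:
  n=0
  n=2, p=0
  n=6, p=1
  n=10, p=2
  n=14, p=3
  n=18, p=4
  n=20, p=5
  n=24, p=6
  n=28, p=7
  n=32, p=8
  n=36, p=9

Final answer: 36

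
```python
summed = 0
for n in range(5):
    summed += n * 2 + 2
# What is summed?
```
Trace:
  summed=0
  summed=2, n=0
  summed=6, n=1
  summed=12, n=2
  summed=20, n=3
  summed=30, n=4

Final answer: 30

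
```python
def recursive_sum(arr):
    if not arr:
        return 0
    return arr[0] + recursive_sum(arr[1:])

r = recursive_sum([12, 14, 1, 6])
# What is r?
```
Call trace:
recursive_sum(arr=[12, 14, 1, 6])
  recursive_sum(arr=[14, 1, 6])
    recursive_sum(arr=[1, 6])
      recursive_sum(arr=[6])
        recursive_sum(arr=[])
        -> return 0
      -> return 6
    -> return 7
  -> return 21
-> return 33

Final answer: 33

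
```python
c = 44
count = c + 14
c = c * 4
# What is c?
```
Trace:
  c=44
  c=44, count=58
  c=176, count=58

Final answer: 176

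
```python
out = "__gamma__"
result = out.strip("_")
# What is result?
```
Trace:
  out='__gamma__'
  out='__gamma__', result='gamma'

Final answer: 'gamma'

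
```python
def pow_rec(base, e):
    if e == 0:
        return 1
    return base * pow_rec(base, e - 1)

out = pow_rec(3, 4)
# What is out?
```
Call trace:
pow_rec(base=3, e=4)
  pow_rec(base=3, e=3)
    pow_rec(base=3, e=2)
      pow_rec(base=3, e=1)
        pow_rec(base=3, e=0)
        -> return 1
      -> return 3
    -> return 9
  -> return 27
-> return 81

Final answer: 81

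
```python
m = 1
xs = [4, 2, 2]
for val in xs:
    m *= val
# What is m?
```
Trace:
  m=1
  m=4, val=4
  m=8, val=2
  m=16, val=2

Final answer: 16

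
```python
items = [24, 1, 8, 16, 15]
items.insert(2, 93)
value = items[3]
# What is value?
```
Trace:
  items=[24, 1, 8, 16, 15]
  items=[24, 1, 93, 8, 16, 15]
  items=[24, 1, 93, 8, 16, 15], value=8

Final answer: 8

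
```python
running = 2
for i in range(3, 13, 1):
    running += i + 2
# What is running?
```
Trace:
  running=2
  running=7, i=3
  running=13, i=4
  running=20, i=5
  running=28, i=6
  running=37, i=7
  running=47, i=8
  running=58, i=9
  running=70, i=10
  running=83, i=11
  running=97, i=12

Final answer: 97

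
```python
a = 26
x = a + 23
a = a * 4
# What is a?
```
Trace:
  a=26
  a=26, x=49
  a=104, x=49

Final answer: 104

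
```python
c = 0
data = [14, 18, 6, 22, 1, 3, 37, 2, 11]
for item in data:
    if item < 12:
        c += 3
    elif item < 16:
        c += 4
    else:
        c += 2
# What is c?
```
Trace:
  c=0
  c=4, item=14
  c=6, item=18
  c=9, item=6
  c=11, item=22
  c=14, item=1
  c=17, item=3
  c=19, item=37
  c=22, item=2
  c=25, item=11

Final answer: 25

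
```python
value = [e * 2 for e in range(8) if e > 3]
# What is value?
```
Trace:
  e=0
  e=1
  e=2
  e=3
  e=4
  e=5
  e=6
  e=7
  value=[8, 10, 12, 14]

Final answer: [8, 10, 12, 14]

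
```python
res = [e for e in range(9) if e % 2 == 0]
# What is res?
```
Trace:
  e=0
  e=1
  e=2
  e=3
  e=4
  e=5
  e=6
  e=7
  e=8
  res=[0, 2, 4, 6, 8]

Final answer: [0, 2, 4, 6, 8]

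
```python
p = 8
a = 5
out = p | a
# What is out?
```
Trace:
  p=8
  p=8, a=5
  p=8, a=5, out=13

Final answer: 13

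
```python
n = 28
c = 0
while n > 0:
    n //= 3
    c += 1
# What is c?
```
Trace:
  n=28
  n=28, c=0
  n=9, c=1
  n=3, c=2
  n=1, c=3
  n=0, c=4

Final answer: 4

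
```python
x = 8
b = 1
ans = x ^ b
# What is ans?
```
Trace:
  x=8
  x=8, b=1
  x=8, b=1, ans=9

Final answer: 9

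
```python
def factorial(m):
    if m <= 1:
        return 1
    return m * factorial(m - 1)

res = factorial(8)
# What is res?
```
Call trace:
factorial(m=8)
  factorial(m=7)
    factorial(m=6)
      factorial(m=5)
        factorial(m=4)
          factorial(m=3)
            factorial(m=2)
              factorial(m=1)
              -> return 1
            -> return 2
          -> return 6
        -> return 24
      -> return 120
    -> return 720
  -> return 5040
-> return 40320

Final answer: 40320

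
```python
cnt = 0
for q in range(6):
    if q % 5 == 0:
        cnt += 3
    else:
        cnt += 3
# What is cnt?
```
Trace:
  cnt=0
  cnt=3, q=0
  cnt=6, q=1
  cnt=9, q=2
  cnt=12, q=3
  cnt=15, q=4
  cnt=18, q=5

Final answer: 18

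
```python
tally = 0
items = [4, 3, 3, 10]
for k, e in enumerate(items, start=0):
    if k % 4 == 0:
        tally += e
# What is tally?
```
Trace:
  tally=0
  tally=4, k=0, e=4
  tally=4, k=1, e=3
  tally=4, k=2, e=3
  tally=4, k=3, e=10

Final answer: 4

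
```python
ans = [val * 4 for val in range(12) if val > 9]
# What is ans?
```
Trace:
  val=0
  val=1
  val=2
  val=3
  val=4
  val=5
  val=6
  val=7
  val=8
  val=9
  val=10
  val=11
  ans=[40, 44]

Final answer: [40, 44]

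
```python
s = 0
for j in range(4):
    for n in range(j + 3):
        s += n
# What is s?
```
Trace:
  s=0
  s=0, j=0, n=0
  s=1, j=0, n=1
  s=3, j=0, n=2
  s=3, j=1, n=0
  s=4, j=1, n=1
  s=6, j=1, n=2
  s=9, j=1, n=3
  s=9, j=2, n=0
  s=10, j=2, n=1
  s=12, j=2, n=2
  s=15, j=2, n=3
  s=19, j=2, n=4
  s=19, j=3, n=0
  s=20, j=3, n=1
  s=22, j=3, n=2
  s=25, j=3, n=3
  s=29, j=3, n=4
  s=34, j=3, n=5

Final answer: 34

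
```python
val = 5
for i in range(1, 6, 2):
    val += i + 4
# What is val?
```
Trace:
  val=5
  val=10, i=1
  val=17, i=3
  val=26, i=5

Final answer: 26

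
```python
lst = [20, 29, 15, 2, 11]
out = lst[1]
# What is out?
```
Trace:
  lst=[20, 29, 15, 2, 11]
  lst=[20, 29, 15, 2, 11], out=29

Final answer: 29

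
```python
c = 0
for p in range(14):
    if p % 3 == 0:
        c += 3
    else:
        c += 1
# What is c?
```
Trace:
  c=0
  c=3, p=0
  c=4, p=1
  c=5, p=2
  c=8, p=3
  c=9, p=4
  c=10, p=5
  c=13, p=6
  c=14, p=7
  c=15, p=8
  c=18, p=9
  c=19, p=10
  c=20, p=11
  c=23, p=12
  c=24, p=13

Final answer: 24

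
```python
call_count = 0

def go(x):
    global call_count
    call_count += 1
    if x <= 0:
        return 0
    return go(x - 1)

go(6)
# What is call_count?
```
Call trace:
go(x=6)
  go(x=5)
    go(x=4)
      go(x=3)
        go(x=2)
          go(x=1)
            go(x=0)
            -> return 0
          -> return 0
        -> return 0
      -> return 0
    -> return 0
  -> return 0
-> return 0

call_count is incremented once per call. go is entered once for each x = 6, 5, 4, 3, 2, 1, 0 (the x <= 0 call returns without recursing), i.e. 6 + 1 calls.
call_count = 7

Final answer: 7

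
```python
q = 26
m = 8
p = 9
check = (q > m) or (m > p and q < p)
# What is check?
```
Trace:
  q=26
  q=26, m=8
  q=26, m=8, p=9
  q=26, m=8, p=9, check=True

Final answer: True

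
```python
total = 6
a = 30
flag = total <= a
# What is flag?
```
Trace:
  total=6
  total=6, a=30
  total=6, a=30, flag=True

Final answer: True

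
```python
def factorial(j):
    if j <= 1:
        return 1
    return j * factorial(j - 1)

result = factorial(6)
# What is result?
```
Call trace:
factorial(j=6)
  factorial(j=5)
    factorial(j=4)
      factorial(j=3)
        factorial(j=2)
          factorial(j=1)
          -> return 1
        -> return 2
      -> return 6
    -> return 24
  -> return 120
-> return 720

Final answer: 720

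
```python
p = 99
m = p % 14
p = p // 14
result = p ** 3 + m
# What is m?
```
Trace:
  p=99
  p=99, m=1
  p=7, m=1
  p=7, m=1, result=344

Final answer: 1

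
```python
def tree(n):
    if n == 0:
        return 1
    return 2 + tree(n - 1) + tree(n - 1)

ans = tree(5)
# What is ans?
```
Call trace (a repeated sub-call is expanded the first time; later identical calls just restate its return value):
tree(n=5)
  tree(n=4)
    tree(n=3)
      tree(n=2)
        tree(n=1)
          tree(n=0)
          -> return 1
          tree(n=0)
          -> return 1
        -> return 4
        tree(n=1) -> return 4  (same call as traced above)
      -> return 10
      tree(n=2) -> return 10  (same call as traced above)
    -> return 22
    tree(n=3) -> return 22  (same call as traced above)
  -> return 46
  tree(n=4) -> return 46  (same call as traced above)
-> return 94

Final answer: 94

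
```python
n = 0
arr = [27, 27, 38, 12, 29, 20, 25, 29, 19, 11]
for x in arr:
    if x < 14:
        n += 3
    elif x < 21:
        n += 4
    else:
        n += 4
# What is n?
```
Trace:
  n=0
  n=4, x=27
  n=8, x=27
  n=12, x=38
  n=15, x=12
  n=19, x=29
  n=23, x=20
  n=27, x=25
  n=31, x=29
  n=35, x=19
  n=38, x=11

Final answer: 38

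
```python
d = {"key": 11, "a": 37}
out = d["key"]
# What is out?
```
Trace:
  d={'key': 11, 'a': 37}
  d={'key': 11, 'a': 37}, out=11

Final answer: 11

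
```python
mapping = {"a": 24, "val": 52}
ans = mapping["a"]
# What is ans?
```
Trace:
  mapping={'a': 24, 'val': 52}
  mapping={'a': 24, 'val': 52}, ans=24

Final answer: 24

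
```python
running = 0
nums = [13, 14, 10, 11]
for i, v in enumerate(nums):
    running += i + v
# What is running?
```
Trace:
  running=0
  running=13, i=0, v=13
  running=28, i=1, v=14
  running=40, i=2, v=10
  running=54, i=3, v=11

Final answer: 54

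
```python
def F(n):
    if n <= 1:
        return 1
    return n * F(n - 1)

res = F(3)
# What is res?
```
Call trace:
F(n=3)
  F(n=2)
    F(n=1)
    -> return 1
  -> return 2
-> return 6

Final answer: 6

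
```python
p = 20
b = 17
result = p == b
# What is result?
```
Trace:
  p=20
  p=20, b=17
  p=20, b=17, result=False

Final answer: False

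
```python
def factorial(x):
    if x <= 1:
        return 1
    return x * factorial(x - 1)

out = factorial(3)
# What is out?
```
Call trace:
factorial(x=3)
  factorial(x=2)
    factorial(x=1)
    -> return 1
  -> return 2
-> return 6

Final answer: 6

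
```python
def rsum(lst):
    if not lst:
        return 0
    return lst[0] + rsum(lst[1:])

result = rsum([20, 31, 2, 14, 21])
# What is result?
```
Call trace:
rsum(lst=[20, 31, 2, 14, 21])
  rsum(lst=[31, 2, 14, 21])
    rsum(lst=[2, 14, 21])
      rsum(lst=[14, 21])
        rsum(lst=[21])
          rsum(lst=[])
          -> return 0
        -> return 21
      -> return 35
    -> return 37
  -> return 68
-> return 88

Final answer: 88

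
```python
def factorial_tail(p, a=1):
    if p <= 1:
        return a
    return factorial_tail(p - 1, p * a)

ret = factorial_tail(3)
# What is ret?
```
Call trace:
factorial_tail(p=3, a=1)
  factorial_tail(p=2, a=3)
    factorial_tail(p=1, a=6)
    -> return 6
  -> return 6
-> return 6

Final answer: 6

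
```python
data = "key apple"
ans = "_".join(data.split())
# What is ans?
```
Trace:
  data='key apple'
  data='key apple', ans='key_apple'

Final answer: 'key_apple'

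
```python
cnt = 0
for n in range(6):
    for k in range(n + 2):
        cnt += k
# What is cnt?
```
Trace:
  cnt=0
  cnt=0, n=0, k=0
  cnt=1, n=0, k=1
  cnt=1, n=1, k=0
  cnt=2, n=1, k=1
  cnt=4, n=1, k=2
  cnt=4, n=2, k=0
  cnt=5, n=2, k=1
  cnt=7, n=2, k=2
  cnt=10, n=2, k=3
  cnt=10, n=3, k=0
  cnt=11, n=3, k=1
  cnt=13, n=3, k=2
  cnt=16, n=3, k=3
  cnt=20, n=3, k=4
  cnt=20, n=4, k=0
  cnt=21, n=4, k=1
  cnt=23, n=4, k=2
  cnt=26, n=4, k=3
  cnt=30, n=4, k=4
  cnt=35, n=4, k=5
  cnt=35, n=5, k=0
  cnt=36, n=5, k=1
  cnt=38, n=5, k=2
  cnt=41, n=5, k=3
  cnt=45, n=5, k=4
  cnt=50, n=5, k=5
  cnt=56, n=5, k=6

Final answer: 56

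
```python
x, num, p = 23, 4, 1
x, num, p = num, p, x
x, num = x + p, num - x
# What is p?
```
Trace:
  x=23, num=4, p=1
  x=4, num=1, p=23
  x=27, num=-3, p=23

Final answer: 23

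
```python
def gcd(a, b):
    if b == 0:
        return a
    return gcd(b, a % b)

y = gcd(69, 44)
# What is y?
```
Call trace:
gcd(a=69, b=44)
  gcd(a=44, b=25)
    gcd(a=25, b=19)
      gcd(a=19, b=6)
        gcd(a=6, b=1)
          gcd(a=1, b=0)
          -> return 1
        -> return 1
      -> return 1
    -> return 1
  -> return 1
-> return 1

Final answer: 1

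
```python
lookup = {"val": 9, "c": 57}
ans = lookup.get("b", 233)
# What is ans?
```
Trace:
  lookup={'val': 9, 'c': 57}
  lookup={'val': 9, 'c': 57}, ans=233

Final answer: 233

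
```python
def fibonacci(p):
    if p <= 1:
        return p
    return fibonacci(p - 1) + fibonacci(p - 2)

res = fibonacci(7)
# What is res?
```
Call trace (a repeated sub-call is expanded the first time; later identical calls just restate its return value):
fibonacci(p=7)
  fibonacci(p=6)
    fibonacci(p=5)
      fibonacci(p=4)
        fibonacci(p=3)
          fibonacci(p=2)
            fibonacci(p=1)
            -> return 1
            fibonacci(p=0)
            -> return 0
          -> return 1
          fibonacci(p=1)
          -> return 1
        -> return 2
        fibonacci(p=2) -> return 1  (same call as traced above)
      -> return 3
      fibonacci(p=3) -> return 2  (same call as traced above)
    -> return 5
    fibonacci(p=4) -> return 3  (same call as traced above)
  -> return 8
  fibonacci(p=5) -> return 5  (same call as traced above)
-> return 13

Final answer: 13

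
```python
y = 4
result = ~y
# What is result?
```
Trace:
  y=4
  y=4, result=-5

Final answer: -5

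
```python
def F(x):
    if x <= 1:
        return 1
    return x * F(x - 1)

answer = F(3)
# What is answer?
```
Call trace:
F(x=3)
  F(x=2)
    F(x=1)
    -> return 1
  -> return 2
-> return 6

Final answer: 6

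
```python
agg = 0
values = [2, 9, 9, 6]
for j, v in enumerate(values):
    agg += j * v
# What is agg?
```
Trace:
  agg=0
  agg=0, j=0, v=2
  agg=9, j=1, v=9
  agg=27, j=2, v=9
  agg=45, j=3, v=6

Final answer: 45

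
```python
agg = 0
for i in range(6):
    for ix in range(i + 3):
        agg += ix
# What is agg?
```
Trace:
  agg=0
  agg=0, i=0, ix=0
  agg=1, i=0, ix=1
  agg=3, i=0, ix=2
  agg=3, i=1, ix=0
  agg=4, i=1, ix=1
  agg=6, i=1, ix=2
  agg=9, i=1, ix=3
  agg=9, i=2, ix=0
  agg=10, i=2, ix=1
  agg=12, i=2, ix=2
  agg=15, i=2, ix=3
  agg=19, i=2, ix=4
  agg=19, i=3, ix=0
  agg=20, i=3, ix=1
  agg=22, i=3, ix=2
  agg=25, i=3, ix=3
  agg=29, i=3, ix=4
  agg=34, i=3, ix=5
  agg=34, i=4, ix=0
  agg=35, i=4, ix=1
  agg=37, i=4, ix=2
  agg=40, i=4, ix=3
  agg=44, i=4, ix=4
  agg=49, i=4, ix=5
  agg=55, i=4, ix=6
  agg=55, i=5, ix=0
  agg=56, i=5, ix=1
  agg=58, i=5, ix=2
  agg=61, i=5, ix=3
  agg=65, i=5, ix=4
  agg=70, i=5, ix=5
  agg=76, i=5, ix=6
  agg=83, i=5, ix=7

Final answer: 83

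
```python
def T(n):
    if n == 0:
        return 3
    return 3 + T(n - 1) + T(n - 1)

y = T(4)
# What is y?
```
Call trace (a repeated sub-call is expanded the first time; later identical calls just restate its return value):
T(n=4)
  T(n=3)
    T(n=2)
      T(n=1)
        T(n=0)
        -> return 3
        T(n=0)
        -> return 3
      -> return 9
      T(n=1) -> return 9  (same call as traced above)
    -> return 21
    T(n=2) -> return 21  (same call as traced above)
  -> return 45
  T(n=3) -> return 45  (same call as traced above)
-> return 93

Final answer: 93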